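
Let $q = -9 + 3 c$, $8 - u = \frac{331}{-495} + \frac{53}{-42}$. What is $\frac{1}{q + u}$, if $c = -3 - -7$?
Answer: $\frac{6930}{89609} \approx 0.077336$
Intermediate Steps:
$u = \frac{68819}{6930}$ ($u = 8 - \left(\frac{331}{-495} + \frac{53}{-42}\right) = 8 - \left(331 \left(- \frac{1}{495}\right) + 53 \left(- \frac{1}{42}\right)\right) = 8 - \left(- \frac{331}{495} - \frac{53}{42}\right) = 8 - - \frac{13379}{6930} = 8 + \frac{13379}{6930} = \frac{68819}{6930} \approx 9.9306$)
$c = 4$ ($c = -3 + 7 = 4$)
$q = 3$ ($q = -9 + 3 \cdot 4 = -9 + 12 = 3$)
$\frac{1}{q + u} = \frac{1}{3 + \frac{68819}{6930}} = \frac{1}{\frac{89609}{6930}} = \frac{6930}{89609}$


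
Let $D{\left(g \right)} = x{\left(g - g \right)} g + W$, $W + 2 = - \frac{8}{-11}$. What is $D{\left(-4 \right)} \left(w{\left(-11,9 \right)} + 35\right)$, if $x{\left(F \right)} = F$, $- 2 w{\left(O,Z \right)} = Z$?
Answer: $- \frac{427}{11} \approx -38.818$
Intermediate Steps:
$w{\left(O,Z \right)} = - \frac{Z}{2}$
$W = - \frac{14}{11}$ ($W = -2 - \frac{8}{-11} = -2 - - \frac{8}{11} = -2 + \frac{8}{11} = - \frac{14}{11} \approx -1.2727$)
$D{\left(g \right)} = - \frac{14}{11}$ ($D{\left(g \right)} = \left(g - g\right) g - \frac{14}{11} = 0 g - \frac{14}{11} = 0 - \frac{14}{11} = - \frac{14}{11}$)
$D{\left(-4 \right)} \left(w{\left(-11,9 \right)} + 35\right) = - \frac{14 \left(\left(- \frac{1}{2}\right) 9 + 35\right)}{11} = - \frac{14 \left(- \frac{9}{2} + 35\right)}{11} = \left(- \frac{14}{11}\right) \frac{61}{2} = - \frac{427}{11}$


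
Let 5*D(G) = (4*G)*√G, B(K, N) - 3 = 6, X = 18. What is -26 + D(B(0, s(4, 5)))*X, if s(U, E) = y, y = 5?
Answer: 1814/5 ≈ 362.80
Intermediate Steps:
s(U, E) = 5
B(K, N) = 9 (B(K, N) = 3 + 6 = 9)
D(G) = 4*G^(3/2)/5 (D(G) = ((4*G)*√G)/5 = (4*G^(3/2))/5 = 4*G^(3/2)/5)
-26 + D(B(0, s(4, 5)))*X = -26 + (4*9^(3/2)/5)*18 = -26 + ((⅘)*27)*18 = -26 + (108/5)*18 = -26 + 1944/5 = 1814/5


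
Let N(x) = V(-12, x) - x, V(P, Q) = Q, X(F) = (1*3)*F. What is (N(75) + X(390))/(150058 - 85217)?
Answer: 1170/64841 ≈ 0.018044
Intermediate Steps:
X(F) = 3*F
N(x) = 0 (N(x) = x - x = 0)
(N(75) + X(390))/(150058 - 85217) = (0 + 3*390)/(150058 - 85217) = (0 + 1170)/64841 = 1170*(1/64841) = 1170/64841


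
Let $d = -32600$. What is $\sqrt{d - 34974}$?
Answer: $i \sqrt{67574} \approx 259.95 i$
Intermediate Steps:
$\sqrt{d - 34974} = \sqrt{-32600 - 34974} = \sqrt{-67574} = i \sqrt{67574}$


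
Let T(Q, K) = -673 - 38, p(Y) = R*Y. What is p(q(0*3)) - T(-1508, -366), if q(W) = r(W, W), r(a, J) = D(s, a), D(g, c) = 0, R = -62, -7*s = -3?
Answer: 711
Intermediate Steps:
s = 3/7 (s = -⅐*(-3) = 3/7 ≈ 0.42857)
r(a, J) = 0
q(W) = 0
p(Y) = -62*Y
T(Q, K) = -711
p(q(0*3)) - T(-1508, -366) = -62*0 - 1*(-711) = 0 + 711 = 711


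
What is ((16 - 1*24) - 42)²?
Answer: 2500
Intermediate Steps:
((16 - 1*24) - 42)² = ((16 - 24) - 42)² = (-8 - 42)² = (-50)² = 2500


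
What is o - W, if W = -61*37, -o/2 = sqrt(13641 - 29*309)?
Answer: 2257 - 12*sqrt(130) ≈ 2120.2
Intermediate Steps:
o = -12*sqrt(130) (o = -2*sqrt(13641 - 29*309) = -2*sqrt(13641 - 8961) = -12*sqrt(130) ≈ -136.82)
W = -2257
o - W = -12*sqrt(130) - 1*(-2257) = -12*sqrt(130) + 2257 = 2257 - 12*sqrt(130)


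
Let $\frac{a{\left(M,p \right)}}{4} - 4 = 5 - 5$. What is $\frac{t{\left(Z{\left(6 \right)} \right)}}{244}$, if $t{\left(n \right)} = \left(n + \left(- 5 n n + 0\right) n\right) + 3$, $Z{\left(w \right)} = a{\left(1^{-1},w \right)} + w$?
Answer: $- \frac{53215}{244} \approx -218.09$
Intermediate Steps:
$a{\left(M,p \right)} = 16$ ($a{\left(M,p \right)} = 16 + 4 \left(5 - 5\right) = 16 + 4 \cdot 0 = 16 + 0 = 16$)
$Z{\left(w \right)} = 16 + w$
$t{\left(n \right)} = 3 + n - 5 n^{3}$ ($t{\left(n \right)} = \left(n + \left(- 5 n^{2} + 0\right) n\right) + 3 = \left(n + - 5 n^{2} n\right) + 3 = \left(n - 5 n^{3}\right) + 3 = 3 + n - 5 n^{3}$)
$\frac{t{\left(Z{\left(6 \right)} \right)}}{244} = \frac{3 + \left(16 + 6\right) - 5 \left(16 + 6\right)^{3}}{244} = \left(3 + 22 - 5 \cdot 22^{3}\right) \frac{1}{244} = \left(3 + 22 - 53240\right) \frac{1}{244} = \left(-53215\right) \frac{1}{244} = - \frac{53215}{244}$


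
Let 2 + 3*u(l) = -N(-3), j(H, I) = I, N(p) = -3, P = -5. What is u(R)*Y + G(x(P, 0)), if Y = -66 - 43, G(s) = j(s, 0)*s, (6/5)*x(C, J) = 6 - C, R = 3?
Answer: -109/3 ≈ -36.333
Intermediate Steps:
x(C, J) = 5 - 5*C/6 (x(C, J) = 5*(6 - C)/6 = 5 - 5*C/6)
u(l) = ⅓ (u(l) = -⅔ + (-1*(-3))/3 = -⅔ + (⅓)*3 = -⅔ + 1 = ⅓)
G(s) = 0 (G(s) = 0*s = 0)
Y = -109
u(R)*Y + G(x(P, 0)) = (⅓)*(-109) + 0 = -109/3 + 0 = -109/3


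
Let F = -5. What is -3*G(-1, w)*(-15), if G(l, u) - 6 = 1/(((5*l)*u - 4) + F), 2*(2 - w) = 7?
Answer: 240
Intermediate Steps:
w = -3/2 (w = 2 - 1/2*7 = 2 - 7/2 = -3/2 ≈ -1.5000)
G(l, u) = 6 + 1/(-9 + 5*l*u) (G(l, u) = 6 + 1/(((5*l)*u - 4) - 5) = 6 + 1/((5*l*u - 4) - 5) = 6 + 1/((-4 + 5*l*u) - 5) = 6 + 1/(-9 + 5*l*u))
-3*G(-1, w)*(-15) = -3*(-53 + 30*(-1)*(-3/2))/(-9 + 5*(-1)*(-3/2))*(-15) = -3*(-53 + 45)/(-9 + 15/2)*(-15) = -3*(-8)/(-3/2)*(-15) = -(-2)*(-8)*(-15) = -3*16/3*(-15) = -16*(-15) = 240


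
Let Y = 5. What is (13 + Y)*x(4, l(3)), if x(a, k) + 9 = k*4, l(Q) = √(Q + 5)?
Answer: -162 + 144*√2 ≈ 41.647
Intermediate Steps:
l(Q) = √(5 + Q)
x(a, k) = -9 + 4*k (x(a, k) = -9 + k*4 = -9 + 4*k)
(13 + Y)*x(4, l(3)) = (13 + 5)*(-9 + 4*√(5 + 3)) = 18*(-9 + 4*√8) = 18*(-9 + 4*(2*√2)) = 18*(-9 + 8*√2) = -162 + 144*√2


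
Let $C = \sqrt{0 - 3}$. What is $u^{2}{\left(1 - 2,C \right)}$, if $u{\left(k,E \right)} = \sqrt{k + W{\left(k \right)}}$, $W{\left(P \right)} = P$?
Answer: $-2$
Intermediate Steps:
$C = i \sqrt{3}$ ($C = \sqrt{-3} = i \sqrt{3} \approx 1.732 i$)
$u{\left(k,E \right)} = \sqrt{2} \sqrt{k}$ ($u{\left(k,E \right)} = \sqrt{k + k} = \sqrt{2 k} = \sqrt{2} \sqrt{k}$)
$u^{2}{\left(1 - 2,C \right)} = \left(\sqrt{2} \sqrt{1 - 2}\right)^{2} = \left(\sqrt{2} \sqrt{-1}\right)^{2} = \left(\sqrt{2} i\right)^{2} = \left(i \sqrt{2}\right)^{2} = -2$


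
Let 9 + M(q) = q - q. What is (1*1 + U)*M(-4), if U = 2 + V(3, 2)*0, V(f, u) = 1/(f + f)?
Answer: -27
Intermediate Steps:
V(f, u) = 1/(2*f)
U = 2 (U = 2 + ((½)/3)*0 = 2 + ((½)*(⅓))*0 = 2 + (⅙)*0 = 2 + 0 = 2)
M(q) = -9 (M(q) = -9 + (q - q) = -9 + 0 = -9)
(1*1 + U)*M(-4) = (1*1 + 2)*(-9) = (1 + 2)*(-9) = 3*(-9) = -27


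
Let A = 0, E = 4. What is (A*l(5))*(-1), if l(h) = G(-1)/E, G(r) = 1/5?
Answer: 0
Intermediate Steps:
G(r) = ⅕
l(h) = 1/20 (l(h) = (⅕)/4 = (⅕)*(¼) = 1/20)
(A*l(5))*(-1) = (0*(1/20))*(-1) = 0*(-1) = 0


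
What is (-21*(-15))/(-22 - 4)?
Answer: -315/26 ≈ -12.115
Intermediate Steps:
(-21*(-15))/(-22 - 4) = 315/(-26) = 315*(-1/26) = -315/26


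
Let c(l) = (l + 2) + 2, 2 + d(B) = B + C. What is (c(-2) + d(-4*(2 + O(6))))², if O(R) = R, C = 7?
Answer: 625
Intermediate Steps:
d(B) = 5 + B (d(B) = -2 + (B + 7) = -2 + (7 + B) = 5 + B)
c(l) = 4 + l (c(l) = (2 + l) + 2 = 4 + l)
(c(-2) + d(-4*(2 + O(6))))² = ((4 - 2) + (5 - 4*(2 + 6)))² = (2 + (5 - 4*8))² = (2 + (5 - 32))² = (2 - 27)² = (-25)² = 625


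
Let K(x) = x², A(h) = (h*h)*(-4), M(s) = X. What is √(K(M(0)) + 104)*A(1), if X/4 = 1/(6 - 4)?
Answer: -24*√3 ≈ -41.569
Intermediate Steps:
X = 2 (X = 4/(6 - 4) = 4/2 = 4*(½) = 2)
M(s) = 2
A(h) = -4*h² (A(h) = h²*(-4) = -4*h²)
√(K(M(0)) + 104)*A(1) = √(2² + 104)*(-4*1²) = √(4 + 104)*(-4*1) = √108*(-4) = (6*√3)*(-4) = -24*√3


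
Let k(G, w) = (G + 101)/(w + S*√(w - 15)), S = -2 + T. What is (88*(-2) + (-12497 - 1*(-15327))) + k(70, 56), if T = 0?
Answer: 1974316/743 + 171*√41/1486 ≈ 2658.0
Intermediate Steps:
S = -2 (S = -2 + 0 = -2)
k(G, w) = (101 + G)/(w - 2*√(-15 + w)) (k(G, w) = (G + 101)/(w - 2*√(w - 15)) = (101 + G)/(w - 2*√(-15 + w)))
(88*(-2) + (-12497 - 1*(-15327))) + k(70, 56) = (88*(-2) + (-12497 - 1*(-15327))) + (101 + 70)/(56 - 2*√(-15 + 56)) = (-176 + (-12497 + 15327)) + 171/(56 - 2*√41) = (-176 + 2830) + 171/(56 - 2*√41) = 2654 + 171/(56 - 2*√41)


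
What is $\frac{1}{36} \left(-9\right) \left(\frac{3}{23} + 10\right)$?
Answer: $- \frac{233}{92} \approx -2.5326$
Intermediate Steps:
$\frac{1}{36} \left(-9\right) \left(\frac{3}{23} + 10\right) = \frac{1}{36} \left(-9\right) \left(3 \cdot \frac{1}{23} + 10\right) = - \frac{\frac{3}{23} + 10}{4} = \left(- \frac{1}{4}\right) \frac{233}{23} = - \frac{233}{92}$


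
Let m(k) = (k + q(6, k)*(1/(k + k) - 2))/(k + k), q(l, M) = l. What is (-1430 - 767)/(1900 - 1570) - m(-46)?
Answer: -5089567/698280 ≈ -7.2887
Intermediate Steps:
m(k) = (-12 + k + 3/k)/(2*k) (m(k) = (k + 6*(1/(k + k) - 2))/(k + k) = (k + 6*(1/(2*k) - 2))/((2*k)) = (k + 6*(1/(2*k) - 2))*(1/(2*k)) = (k + 6*(-2 + 1/(2*k)))*(1/(2*k)) = (k + (-12 + 3/k))*(1/(2*k)) = (-12 + k + 3/k)*(1/(2*k)) = (-12 + k + 3/k)/(2*k))
(-1430 - 767)/(1900 - 1570) - m(-46) = (-1430 - 767)/(1900 - 1570) - (3 + (-46)**2 - 12*(-46))/(2*(-46)**2) = -2197/330 - (3 + 2116 + 552)/(2*2116) = -2197*1/330 - 2671/(2*2116) = -2197/330 - 1*2671/4232 = -2197/330 - 2671/4232 = -5089567/698280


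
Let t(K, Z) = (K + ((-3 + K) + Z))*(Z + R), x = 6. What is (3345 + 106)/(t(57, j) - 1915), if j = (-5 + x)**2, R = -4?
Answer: -3451/2251 ≈ -1.5331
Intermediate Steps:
j = 1 (j = (-5 + 6)**2 = 1**2 = 1)
t(K, Z) = (-4 + Z)*(-3 + Z + 2*K) (t(K, Z) = (K + ((-3 + K) + Z))*(Z - 4) = (K + (-3 + K + Z))*(-4 + Z) = (-3 + Z + 2*K)*(-4 + Z) = (-4 + Z)*(-3 + Z + 2*K))
(3345 + 106)/(t(57, j) - 1915) = (3345 + 106)/((12 + 1**2 - 8*57 - 7*1 + 2*57*1) - 1915) = 3451/((12 + 1 - 456 - 7 + 114) - 1915) = 3451/(-336 - 1915) = 3451/(-2251) = 3451*(-1/2251) = -3451/2251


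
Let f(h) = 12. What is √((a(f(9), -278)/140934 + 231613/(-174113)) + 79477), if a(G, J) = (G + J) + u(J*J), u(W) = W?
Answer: √11963855117399810319901023/12269220771 ≈ 281.92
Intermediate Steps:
a(G, J) = G + J + J² (a(G, J) = (G + J) + J*J = (G + J) + J² = G + J + J²)
√((a(f(9), -278)/140934 + 231613/(-174113)) + 79477) = √(((12 - 278 + (-278)²)/140934 + 231613/(-174113)) + 79477) = √(((12 - 278 + 77284)*(1/140934) + 231613*(-1/174113)) + 79477) = √((77018*(1/140934) - 231613/174113) + 79477) = √((38509/70467 - 231613/174113) + 79477) = √(-9616155754/12269220771 + 79477) = √(975111243061013/12269220771) = √11963855117399810319901023/12269220771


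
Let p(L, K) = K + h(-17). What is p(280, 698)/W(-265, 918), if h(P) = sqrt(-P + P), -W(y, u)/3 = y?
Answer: 698/795 ≈ 0.87799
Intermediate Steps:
W(y, u) = -3*y
h(P) = 0 (h(P) = sqrt(0) = 0)
p(L, K) = K (p(L, K) = K + 0 = K)
p(280, 698)/W(-265, 918) = 698/((-3*(-265))) = 698/795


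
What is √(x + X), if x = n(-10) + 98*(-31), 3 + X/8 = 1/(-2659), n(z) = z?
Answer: 2*I*√5429981126/2659 ≈ 55.426*I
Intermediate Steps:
X = -63824/2659 (X = -24 + 8/(-2659) = -24 + 8*(-1/2659) = -24 - 8/2659 = -63824/2659 ≈ -24.003)
x = -3048 (x = -10 + 98*(-31) = -10 - 3038 = -3048)
√(x + X) = √(-3048 - 63824/2659) = √(-8168456/2659) = 2*I*√5429981126/2659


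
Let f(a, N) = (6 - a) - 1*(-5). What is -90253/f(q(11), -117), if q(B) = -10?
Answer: -90253/21 ≈ -4297.8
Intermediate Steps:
f(a, N) = 11 - a (f(a, N) = (6 - a) + 5 = 11 - a)
-90253/f(q(11), -117) = -90253/(11 - 1*(-10)) = -90253/(11 + 10) = -90253/21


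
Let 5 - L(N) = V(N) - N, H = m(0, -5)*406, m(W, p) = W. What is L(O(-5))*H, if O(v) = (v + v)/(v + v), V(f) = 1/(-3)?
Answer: 0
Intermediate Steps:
V(f) = -⅓
H = 0 (H = 0*406 = 0)
O(v) = 1 (O(v) = (2*v)/((2*v)) = (2*v)*(1/(2*v)) = 1)
L(N) = 16/3 + N (L(N) = 5 - (-⅓ - N) = 5 + (⅓ + N) = 16/3 + N)
L(O(-5))*H = (16/3 + 1)*0 = (19/3)*0 = 0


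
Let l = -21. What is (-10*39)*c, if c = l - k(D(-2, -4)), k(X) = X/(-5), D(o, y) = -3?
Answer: 8424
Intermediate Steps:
k(X) = -X/5 (k(X) = X*(-⅕) = -X/5)
c = -108/5 (c = -21 - (-1)*(-3)/5 = -21 - 1*⅗ = -21 - ⅗ = -108/5 ≈ -21.600)
(-10*39)*c = -10*39*(-108/5) = -390*(-108/5) = 8424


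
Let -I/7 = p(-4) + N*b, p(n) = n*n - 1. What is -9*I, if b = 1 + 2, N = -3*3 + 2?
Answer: -378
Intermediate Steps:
p(n) = -1 + n² (p(n) = n² - 1 = -1 + n²)
N = -7 (N = -9 + 2 = -7)
b = 3
I = 42 (I = -7*((-1 + (-4)²) - 7*3) = -7*((-1 + 16) - 21) = -7*(15 - 21) = -7*(-6) = 42)
-9*I = -9*42 = -378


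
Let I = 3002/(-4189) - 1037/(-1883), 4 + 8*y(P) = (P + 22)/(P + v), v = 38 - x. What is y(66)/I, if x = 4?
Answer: 307627593/130877300 ≈ 2.3505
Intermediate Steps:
v = 34 (v = 38 - 1*4 = 38 - 4 = 34)
y(P) = -½ + (22 + P)/(8*(34 + P)) (y(P) = -½ + ((P + 22)/(P + 34))/8 = -½ + ((22 + P)/(34 + P))/8 = -½ + (22 + P)/(8*(34 + P)))
I = -1308773/7887887 (I = 3002*(-1/4189) - 1037*(-1/1883) = -3002/4189 + 1037/1883 = -1308773/7887887 ≈ -0.16592)
y(66)/I = (3*(-38 - 1*66)/(8*(34 + 66)))/(-1308773/7887887) = ((3/8)*(-38 - 66)/100)*(-7887887/1308773) = ((3/8)*(1/100)*(-104))*(-7887887/1308773) = -39/100*(-7887887/1308773) = 307627593/130877300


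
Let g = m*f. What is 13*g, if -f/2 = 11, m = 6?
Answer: -1716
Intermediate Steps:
f = -22 (f = -2*11 = -22)
g = -132 (g = 6*(-22) = -132)
13*g = 13*(-132) = -1716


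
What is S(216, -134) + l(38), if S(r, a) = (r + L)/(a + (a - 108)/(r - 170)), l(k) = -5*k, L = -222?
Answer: -608432/3203 ≈ -189.96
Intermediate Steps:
S(r, a) = (-222 + r)/(a + (-108 + a)/(-170 + r)) (S(r, a) = (r - 222)/(a + (a - 108)/(r - 170)) = (-222 + r)/(a + (-108 + a)/(-170 + r)))
S(216, -134) + l(38) = (-37740 - 1*216² + 392*216)/(108 + 169*(-134) - 1*(-134)*216) - 5*38 = (-37740 - 1*46656 + 84672)/(108 - 22646 + 28944) - 190 = (-37740 - 46656 + 84672)/6406 - 190 = (1/6406)*276 - 190 = 138/3203 - 190 = -608432/3203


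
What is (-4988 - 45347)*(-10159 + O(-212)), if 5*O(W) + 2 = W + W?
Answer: 515641807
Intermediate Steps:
O(W) = -⅖ + 2*W/5 (O(W) = -⅖ + (W + W)/5 = -⅖ + (2*W)/5 = -⅖ + 2*W/5)
(-4988 - 45347)*(-10159 + O(-212)) = (-4988 - 45347)*(-10159 + (-⅖ + (⅖)*(-212))) = -50335*(-10159 + (-⅖ - 424/5)) = -50335*(-10159 - 426/5) = -50335*(-51221/5) = 515641807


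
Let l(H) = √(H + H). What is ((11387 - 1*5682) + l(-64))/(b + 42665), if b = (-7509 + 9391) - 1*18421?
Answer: 5705/26126 + 4*I*√2/13063 ≈ 0.21836 + 0.00043304*I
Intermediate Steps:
l(H) = √2*√H (l(H) = √(2*H) = √2*√H)
b = -16539 (b = 1882 - 18421 = -16539)
((11387 - 1*5682) + l(-64))/(b + 42665) = ((11387 - 1*5682) + √2*√(-64))/(-16539 + 42665) = ((11387 - 5682) + √2*(8*I))/26126 = (5705 + 8*I*√2)*(1/26126) = 5705/26126 + 4*I*√2/13063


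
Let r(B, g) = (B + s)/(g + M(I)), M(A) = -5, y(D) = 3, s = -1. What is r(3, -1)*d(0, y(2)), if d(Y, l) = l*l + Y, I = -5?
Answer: -3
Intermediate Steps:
d(Y, l) = Y + l² (d(Y, l) = l² + Y = Y + l²)
r(B, g) = (-1 + B)/(-5 + g) (r(B, g) = (B - 1)/(g - 5) = (-1 + B)/(-5 + g))
r(3, -1)*d(0, y(2)) = ((-1 + 3)/(-5 - 1))*(0 + 3²) = (2/(-6))*(0 + 9) = -⅙*2*9 = -⅓*9 = -3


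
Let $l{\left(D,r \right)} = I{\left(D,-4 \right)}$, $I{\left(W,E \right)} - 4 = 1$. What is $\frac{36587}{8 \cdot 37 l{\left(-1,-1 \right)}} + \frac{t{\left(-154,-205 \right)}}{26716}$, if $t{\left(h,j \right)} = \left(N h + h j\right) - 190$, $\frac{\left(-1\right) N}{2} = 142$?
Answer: $\frac{272157493}{9884920} \approx 27.533$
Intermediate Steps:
$N = -284$ ($N = \left(-2\right) 142 = -284$)
$I{\left(W,E \right)} = 5$ ($I{\left(W,E \right)} = 4 + 1 = 5$)
$t{\left(h,j \right)} = -190 - 284 h + h j$ ($t{\left(h,j \right)} = \left(- 284 h + h j\right) - 190 = -190 - 284 h + h j$)
$l{\left(D,r \right)} = 5$
$\frac{36587}{8 \cdot 37 l{\left(-1,-1 \right)}} + \frac{t{\left(-154,-205 \right)}}{26716} = \frac{36587}{8 \cdot 37 \cdot 5} + \frac{-190 - -43736 - -31570}{26716} = \frac{36587}{296 \cdot 5} + \left(-190 + 43736 + 31570\right) \frac{1}{26716} = \frac{36587}{1480} + 75116 \cdot \frac{1}{26716} = 36587 \cdot \frac{1}{1480} + \frac{18779}{6679} = \frac{36587}{1480} + \frac{18779}{6679} = \frac{272157493}{9884920}$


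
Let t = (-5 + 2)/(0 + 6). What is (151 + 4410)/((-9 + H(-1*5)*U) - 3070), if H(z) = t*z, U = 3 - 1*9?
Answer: -4561/3094 ≈ -1.4741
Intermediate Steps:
t = -½ (t = -3/6 = -3*⅙ = -½ ≈ -0.50000)
U = -6 (U = 3 - 9 = -6)
H(z) = -z/2
(151 + 4410)/((-9 + H(-1*5)*U) - 3070) = (151 + 4410)/((-9 - (-1)*5/2*(-6)) - 3070) = 4561/((-9 - ½*(-5)*(-6)) - 3070) = 4561/((-9 + (5/2)*(-6)) - 3070) = 4561/((-9 - 15) - 3070) = 4561/(-24 - 3070) = 4561/(-3094) = 4561*(-1/3094) = -4561/3094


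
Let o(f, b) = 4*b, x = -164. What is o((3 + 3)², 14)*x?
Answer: -9184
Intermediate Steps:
o((3 + 3)², 14)*x = (4*14)*(-164) = 56*(-164) = -9184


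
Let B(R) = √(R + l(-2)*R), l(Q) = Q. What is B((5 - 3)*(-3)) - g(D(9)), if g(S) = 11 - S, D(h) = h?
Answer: -2 + √6 ≈ 0.44949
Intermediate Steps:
B(R) = √(-R) (B(R) = √(R - 2*R) = √(-R))
B((5 - 3)*(-3)) - g(D(9)) = √(-(5 - 3)*(-3)) - (11 - 1*9) = √(-2*(-3)) - (11 - 9) = √(-1*(-6)) - 1*2 = √6 - 2 = -2 + √6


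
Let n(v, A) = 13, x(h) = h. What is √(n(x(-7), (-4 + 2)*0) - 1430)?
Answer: I*√1417 ≈ 37.643*I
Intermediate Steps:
√(n(x(-7), (-4 + 2)*0) - 1430) = √(13 - 1430) = √(-1417) = I*√1417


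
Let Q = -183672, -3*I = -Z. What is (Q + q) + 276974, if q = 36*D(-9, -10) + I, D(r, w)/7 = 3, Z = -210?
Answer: 93988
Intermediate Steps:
D(r, w) = 21 (D(r, w) = 7*3 = 21)
I = -70 (I = -(-1)*(-210)/3 = -⅓*210 = -70)
q = 686 (q = 36*21 - 70 = 756 - 70 = 686)
(Q + q) + 276974 = (-183672 + 686) + 276974 = -182986 + 276974 = 93988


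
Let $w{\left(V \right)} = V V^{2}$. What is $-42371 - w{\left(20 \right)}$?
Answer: $-50371$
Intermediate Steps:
$w{\left(V \right)} = V^{3}$
$-42371 - w{\left(20 \right)} = -42371 - 20^{3} = -42371 - 8000 = -50371$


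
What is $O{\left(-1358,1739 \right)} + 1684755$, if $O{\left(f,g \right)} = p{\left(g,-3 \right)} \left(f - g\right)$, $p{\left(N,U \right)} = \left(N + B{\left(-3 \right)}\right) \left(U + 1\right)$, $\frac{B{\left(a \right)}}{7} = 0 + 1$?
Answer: $12499479$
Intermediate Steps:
$B{\left(a \right)} = 7$ ($B{\left(a \right)} = 7 \left(0 + 1\right) = 7 \cdot 1 = 7$)
$p{\left(N,U \right)} = \left(1 + U\right) \left(7 + N\right)$ ($p{\left(N,U \right)} = \left(N + 7\right) \left(U + 1\right) = \left(7 + N\right) \left(1 + U\right) = \left(1 + U\right) \left(7 + N\right)$)
$O{\left(f,g \right)} = \left(-14 - 2 g\right) \left(f - g\right)$ ($O{\left(f,g \right)} = \left(7 + g + 7 \left(-3\right) + g \left(-3\right)\right) \left(f - g\right) = \left(7 + g - 21 - 3 g\right) \left(f - g\right) = \left(-14 - 2 g\right) \left(f - g\right)$)
$O{\left(-1358,1739 \right)} + 1684755 = 2 \left(-7 - 1739\right) \left(-1358 - 1739\right) + 1684755 = 2 \left(-1746\right) \left(-3097\right) + 1684755 = 10814724 + 1684755 = 12499479$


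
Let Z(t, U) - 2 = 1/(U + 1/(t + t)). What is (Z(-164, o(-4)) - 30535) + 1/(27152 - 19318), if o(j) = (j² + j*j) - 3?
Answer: -2274986030679/74509174 ≈ -30533.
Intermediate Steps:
o(j) = -3 + 2*j² (o(j) = (j² + j²) - 3 = 2*j² - 3 = -3 + 2*j²)
Z(t, U) = 2 + 1/(U + 1/(2*t)) (Z(t, U) = 2 + 1/(U + 1/(t + t)) = 2 + 1/(U + 1/(2*t)))
(Z(-164, o(-4)) - 30535) + 1/(27152 - 19318) = (2*(1 - 164 + 2*(-3 + 2*(-4)²)*(-164))/(1 + 2*(-3 + 2*(-4)²)*(-164)) - 30535) + 1/(27152 - 19318) = (2*(1 - 164 + 2*(-3 + 2*16)*(-164))/(1 + 2*(-3 + 2*16)*(-164)) - 30535) + 1/7834 = (2*(1 - 164 + 2*(-3 + 32)*(-164))/(1 + 2*(-3 + 32)*(-164)) - 30535) + 1/7834 = (2*(1 - 164 + 2*29*(-164))/(1 + 2*29*(-164)) - 30535) + 1/7834 = (2*(1 - 164 - 9512)/(1 - 9512) - 30535) + 1/7834 = (2*(-9675)/(-9511) - 30535) + 1/7834 = (2*(-1/9511)*(-9675) - 30535) + 1/7834 = (19350/9511 - 30535) + 1/7834 = -290399035/9511 + 1/7834 = -2274986030679/74509174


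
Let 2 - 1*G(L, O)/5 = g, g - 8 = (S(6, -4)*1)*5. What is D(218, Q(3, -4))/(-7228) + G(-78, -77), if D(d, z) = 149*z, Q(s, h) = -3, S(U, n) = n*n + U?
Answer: -4191793/7228 ≈ -579.94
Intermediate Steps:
S(U, n) = U + n² (S(U, n) = n² + U = U + n²)
g = 118 (g = 8 + ((6 + (-4)²)*1)*5 = 8 + ((6 + 16)*1)*5 = 8 + (22*1)*5 = 8 + 22*5 = 8 + 110 = 118)
G(L, O) = -580 (G(L, O) = 10 - 5*118 = 10 - 590 = -580)
D(218, Q(3, -4))/(-7228) + G(-78, -77) = (149*(-3))/(-7228) - 580 = -447*(-1/7228) - 580 = 447/7228 - 580 = -4191793/7228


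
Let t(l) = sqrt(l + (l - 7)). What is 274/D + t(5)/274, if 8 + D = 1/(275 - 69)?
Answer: -56444/1647 + sqrt(3)/274 ≈ -34.264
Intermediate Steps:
t(l) = sqrt(-7 + 2*l) (t(l) = sqrt(l + (-7 + l)) = sqrt(-7 + 2*l))
D = -1647/206 (D = -8 + 1/(275 - 69) = -8 + 1/206 = -1647/206 ≈ -7.9951)
274/D + t(5)/274 = 274/(-1647/206) + sqrt(-7 + 2*5)/274 = 274*(-206/1647) + sqrt(-7 + 10)*(1/274) = -56444/1647 + sqrt(3)*(1/274) = -56444/1647 + sqrt(3)/274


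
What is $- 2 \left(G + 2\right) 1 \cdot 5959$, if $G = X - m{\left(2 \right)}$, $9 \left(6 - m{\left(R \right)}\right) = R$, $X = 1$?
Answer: $\frac{297950}{9} \approx 33106.0$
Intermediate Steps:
$m{\left(R \right)} = 6 - \frac{R}{9}$
$G = - \frac{43}{9}$ ($G = 1 - \left(6 - \frac{2}{9}\right) = 1 - \frac{52}{9} = - \frac{43}{9} \approx -4.7778$)
$- 2 \left(G + 2\right) 1 \cdot 5959 = - 2 \left(- \frac{43}{9} + 2\right) 1 \cdot 5959 = - 2 \left(\left(- \frac{25}{9}\right) 1\right) 5959 = \left(-2\right) \left(- \frac{25}{9}\right) 5959 = \frac{50}{9} \cdot 5959 = \frac{297950}{9}$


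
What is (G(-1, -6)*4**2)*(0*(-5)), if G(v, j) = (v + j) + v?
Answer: 0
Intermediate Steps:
G(v, j) = j + 2*v (G(v, j) = (j + v) + v = j + 2*v)
(G(-1, -6)*4**2)*(0*(-5)) = ((-6 + 2*(-1))*4**2)*(0*(-5)) = ((-6 - 2)*16)*0 = -8*16*0 = -128*0 = 0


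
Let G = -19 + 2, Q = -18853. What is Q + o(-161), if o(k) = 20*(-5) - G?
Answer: -18936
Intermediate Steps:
G = -17
o(k) = -83 (o(k) = 20*(-5) - 1*(-17) = -100 + 17 = -83)
Q + o(-161) = -18853 - 83 = -18936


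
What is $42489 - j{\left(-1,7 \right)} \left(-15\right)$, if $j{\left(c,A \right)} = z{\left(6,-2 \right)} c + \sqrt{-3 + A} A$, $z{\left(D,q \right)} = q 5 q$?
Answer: $42399$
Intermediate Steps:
$z{\left(D,q \right)} = 5 q^{2}$ ($z{\left(D,q \right)} = 5 q q = 5 q^{2}$)
$j{\left(c,A \right)} = 20 c + A \sqrt{-3 + A}$ ($j{\left(c,A \right)} = 5 \left(-2\right)^{2} c + \sqrt{-3 + A} A = 5 \cdot 4 c + A \sqrt{-3 + A} = 20 c + A \sqrt{-3 + A}$)
$42489 - j{\left(-1,7 \right)} \left(-15\right) = 42489 - \left(20 \left(-1\right) + 7 \sqrt{-3 + 7}\right) \left(-15\right) = 42489 - \left(-20 + 7 \sqrt{4}\right) \left(-15\right) = 42489 - \left(-20 + 7 \cdot 2\right) \left(-15\right) = 42489 - \left(-20 + 14\right) \left(-15\right) = 42489 - \left(-6\right) \left(-15\right) = 42489 - 90 = 42399$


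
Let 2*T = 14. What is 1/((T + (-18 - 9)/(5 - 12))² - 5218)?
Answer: -49/249906 ≈ -0.00019607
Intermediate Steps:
T = 7 (T = (½)*14 = 7)
1/((T + (-18 - 9)/(5 - 12))² - 5218) = 1/((7 + (-18 - 9)/(5 - 12))² - 5218) = 1/((7 - 27/(-7))² - 5218) = 1/((7 - 27*(-⅐))² - 5218) = 1/((7 + 27/7)² - 5218) = 1/((76/7)² - 5218) = 1/(5776/49 - 5218) = 1/(-249906/49) = -49/249906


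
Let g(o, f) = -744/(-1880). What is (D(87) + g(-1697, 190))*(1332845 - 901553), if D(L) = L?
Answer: 8857875096/235 ≈ 3.7693e+7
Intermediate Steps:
g(o, f) = 93/235 (g(o, f) = -744*(-1/1880) = 93/235)
(D(87) + g(-1697, 190))*(1332845 - 901553) = (87 + 93/235)*(1332845 - 901553) = (20538/235)*431292 = 8857875096/235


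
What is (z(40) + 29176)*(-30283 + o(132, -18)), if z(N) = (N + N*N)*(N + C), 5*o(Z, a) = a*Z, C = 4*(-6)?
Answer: -8522482056/5 ≈ -1.7045e+9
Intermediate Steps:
C = -24
o(Z, a) = Z*a/5 (o(Z, a) = (a*Z)/5 = (Z*a)/5 = Z*a/5)
z(N) = (-24 + N)*(N + N²) (z(N) = (N + N*N)*(N - 24) = (N + N²)*(-24 + N) = (-24 + N)*(N + N²))
(z(40) + 29176)*(-30283 + o(132, -18)) = (40*(-24 + 40² - 23*40) + 29176)*(-30283 + (⅕)*132*(-18)) = (40*(-24 + 1600 - 920) + 29176)*(-30283 - 2376/5) = (40*656 + 29176)*(-153791/5) = (26240 + 29176)*(-153791/5) = 55416*(-153791/5) = -8522482056/5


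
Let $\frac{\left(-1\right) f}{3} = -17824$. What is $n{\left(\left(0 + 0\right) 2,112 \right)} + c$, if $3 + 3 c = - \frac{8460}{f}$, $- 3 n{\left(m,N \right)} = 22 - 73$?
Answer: $\frac{71061}{4456} \approx 15.947$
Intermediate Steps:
$f = 53472$ ($f = \left(-3\right) \left(-17824\right) = 53472$)
$n{\left(m,N \right)} = 17$ ($n{\left(m,N \right)} = - \frac{22 - 73}{3} = \left(- \frac{1}{3}\right) \left(-51\right) = 17$)
$c = - \frac{4691}{4456}$ ($c = -1 + \frac{\left(-8460\right) \frac{1}{53472}}{3} = -1 + \frac{1}{3} \left(- \frac{705}{4456}\right) = -1 - \frac{235}{4456} = - \frac{4691}{4456} \approx -1.0527$)
$n{\left(\left(0 + 0\right) 2,112 \right)} + c = 17 - \frac{4691}{4456} = \frac{71061}{4456}$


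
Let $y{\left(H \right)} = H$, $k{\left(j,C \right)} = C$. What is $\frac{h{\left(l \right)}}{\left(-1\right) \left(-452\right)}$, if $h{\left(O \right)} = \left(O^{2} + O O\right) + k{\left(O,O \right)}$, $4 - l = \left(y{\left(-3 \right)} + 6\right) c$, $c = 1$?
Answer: $\frac{3}{452} \approx 0.0066372$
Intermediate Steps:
$l = 1$ ($l = 4 - \left(-3 + 6\right) 1 = 4 - 3 \cdot 1 = 4 - 3 = 1$)
$h{\left(O \right)} = O + 2 O^{2}$ ($h{\left(O \right)} = \left(O^{2} + O O\right) + O = \left(O^{2} + O^{2}\right) + O = 2 O^{2} + O = O + 2 O^{2}$)
$\frac{h{\left(l \right)}}{\left(-1\right) \left(-452\right)} = \frac{1 \left(1 + 2 \cdot 1\right)}{\left(-1\right) \left(-452\right)} = \frac{1 \left(1 + 2\right)}{452} = 1 \cdot 3 \cdot \frac{1}{452} = 3 \cdot \frac{1}{452} = \frac{3}{452}$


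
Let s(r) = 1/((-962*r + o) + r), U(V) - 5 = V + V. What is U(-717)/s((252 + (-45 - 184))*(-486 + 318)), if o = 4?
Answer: -5306317132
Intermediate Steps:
U(V) = 5 + 2*V (U(V) = 5 + (V + V) = 5 + 2*V)
s(r) = 1/(4 - 961*r) (s(r) = 1/((-962*r + 4) + r) = 1/((4 - 962*r) + r) = 1/(4 - 961*r))
U(-717)/s((252 + (-45 - 184))*(-486 + 318)) = (5 + 2*(-717))/((-1/(-4 + 961*((252 + (-45 - 184))*(-486 + 318))))) = (5 - 1434)/((-1/(-4 + 961*((252 - 229)*(-168))))) = -1429/((-1/(-4 + 961*(23*(-168))))) = -1429/((-1/(-4 + 961*(-3864)))) = -1429/((-1/(-4 - 3713304))) = -1429/((-1/(-3713308))) = -1429/((-1*(-1/3713308))) = -1429/1/3713308 = -1429*3713308 = -5306317132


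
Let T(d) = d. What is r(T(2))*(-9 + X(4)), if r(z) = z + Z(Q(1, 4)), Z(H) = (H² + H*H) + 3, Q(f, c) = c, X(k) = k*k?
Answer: 259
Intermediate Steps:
X(k) = k²
Z(H) = 3 + 2*H² (Z(H) = (H² + H²) + 3 = 2*H² + 3 = 3 + 2*H²)
r(z) = 35 + z (r(z) = z + (3 + 2*4²) = z + (3 + 2*16) = z + (3 + 32) = z + 35 = 35 + z)
r(T(2))*(-9 + X(4)) = (35 + 2)*(-9 + 4²) = 37*(-9 + 16) = 37*7 = 259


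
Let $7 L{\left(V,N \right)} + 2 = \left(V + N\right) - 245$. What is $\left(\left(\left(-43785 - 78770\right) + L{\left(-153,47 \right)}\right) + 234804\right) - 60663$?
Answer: $\frac{360749}{7} \approx 51536.0$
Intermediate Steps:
$L{\left(V,N \right)} = - \frac{247}{7} + \frac{N}{7} + \frac{V}{7}$ ($L{\left(V,N \right)} = - \frac{2}{7} + \frac{\left(V + N\right) - 245}{7} = - \frac{2}{7} + \frac{\left(N + V\right) - 245}{7} = - \frac{2}{7} + \frac{-245 + N + V}{7} = - \frac{2}{7} + \left(-35 + \frac{N}{7} + \frac{V}{7}\right) = - \frac{247}{7} + \frac{N}{7} + \frac{V}{7}$)
$\left(\left(\left(-43785 - 78770\right) + L{\left(-153,47 \right)}\right) + 234804\right) - 60663 = \left(\left(\left(-43785 - 78770\right) + \left(- \frac{247}{7} + \frac{1}{7} \cdot 47 + \frac{1}{7} \left(-153\right)\right)\right) + 234804\right) - 60663 = \left(\left(-122555 - \frac{353}{7}\right) + 234804\right) - 60663 = \left(- \frac{858238}{7} + 234804\right) - 60663 = \frac{785390}{7} - 60663 = \frac{360749}{7}$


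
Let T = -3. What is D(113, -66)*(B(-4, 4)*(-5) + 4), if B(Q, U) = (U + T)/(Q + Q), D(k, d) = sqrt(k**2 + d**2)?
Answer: 185*sqrt(685)/8 ≈ 605.24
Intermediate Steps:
D(k, d) = sqrt(d**2 + k**2)
B(Q, U) = (-3 + U)/(2*Q) (B(Q, U) = (U - 3)/(Q + Q) = (-3 + U)/((2*Q)) = (-3 + U)*(1/(2*Q)) = (-3 + U)/(2*Q))
D(113, -66)*(B(-4, 4)*(-5) + 4) = sqrt((-66)**2 + 113**2)*(((1/2)*(-3 + 4)/(-4))*(-5) + 4) = sqrt(4356 + 12769)*(((1/2)*(-1/4)*1)*(-5) + 4) = sqrt(17125)*(-1/8*(-5) + 4) = (5*sqrt(685))*(5/8 + 4) = (5*sqrt(685))*(37/8) = 185*sqrt(685)/8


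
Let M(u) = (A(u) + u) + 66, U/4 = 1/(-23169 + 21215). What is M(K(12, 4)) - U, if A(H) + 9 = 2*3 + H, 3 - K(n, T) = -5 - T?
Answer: 85001/977 ≈ 87.002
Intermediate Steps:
K(n, T) = 8 + T (K(n, T) = 3 - (-5 - T) = 3 + (5 + T) = 8 + T)
A(H) = -3 + H (A(H) = -9 + (2*3 + H) = -9 + (6 + H) = -3 + H)
U = -2/977 (U = 4/(-23169 + 21215) = 4/(-1954) = 4*(-1/1954) = -2/977 ≈ -0.0020471)
M(u) = 63 + 2*u (M(u) = ((-3 + u) + u) + 66 = (-3 + 2*u) + 66 = 63 + 2*u)
M(K(12, 4)) - U = (63 + 2*(8 + 4)) - 1*(-2/977) = (63 + 2*12) + 2/977 = (63 + 24) + 2/977 = 87 + 2/977 = 85001/977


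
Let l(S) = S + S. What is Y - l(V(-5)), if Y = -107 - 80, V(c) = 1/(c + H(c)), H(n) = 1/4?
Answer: -3545/19 ≈ -186.58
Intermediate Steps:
H(n) = ¼
V(c) = 1/(¼ + c) (V(c) = 1/(c + ¼) = 1/(¼ + c))
l(S) = 2*S
Y = -187
Y - l(V(-5)) = -187 - 2*4/(1 + 4*(-5)) = -187 - 2*4/(1 - 20) = -187 - 2*4/(-19) = -187 - 2*4*(-1/19) = -187 - 2*(-4)/19 = -187 - 1*(-8/19) = -187 + 8/19 = -3545/19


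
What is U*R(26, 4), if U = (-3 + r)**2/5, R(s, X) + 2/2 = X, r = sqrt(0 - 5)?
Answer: 12/5 - 18*I*sqrt(5)/5 ≈ 2.4 - 8.0499*I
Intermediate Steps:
r = I*sqrt(5) (r = sqrt(-5) = I*sqrt(5) ≈ 2.2361*I)
R(s, X) = -1 + X
U = (-3 + I*sqrt(5))**2/5 ≈ 0.8 - 2.6833*I
U*R(26, 4) = ((3 - I*sqrt(5))**2/5)*(-1 + 4) = ((3 - I*sqrt(5))**2/5)*3 = 3*(3 - I*sqrt(5))**2/5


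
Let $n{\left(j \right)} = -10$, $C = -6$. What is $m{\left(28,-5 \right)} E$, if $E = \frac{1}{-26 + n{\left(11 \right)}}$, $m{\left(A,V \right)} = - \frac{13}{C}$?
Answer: $- \frac{13}{216} \approx -0.060185$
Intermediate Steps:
$m{\left(A,V \right)} = \frac{13}{6}$ ($m{\left(A,V \right)} = - \frac{13}{-6} = \left(-13\right) \left(- \frac{1}{6}\right) = \frac{13}{6}$)
$E = - \frac{1}{36}$ ($E = \frac{1}{-26 - 10} = \frac{1}{-36} = - \frac{1}{36} \approx -0.027778$)
$m{\left(28,-5 \right)} E = \frac{13}{6} \left(- \frac{1}{36}\right) = - \frac{13}{216}$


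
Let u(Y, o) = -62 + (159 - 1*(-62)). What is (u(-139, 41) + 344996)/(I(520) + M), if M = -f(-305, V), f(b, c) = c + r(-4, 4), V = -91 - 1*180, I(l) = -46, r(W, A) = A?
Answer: 345155/221 ≈ 1561.8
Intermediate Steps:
V = -271 (V = -91 - 180 = -271)
f(b, c) = 4 + c (f(b, c) = c + 4 = 4 + c)
u(Y, o) = 159 (u(Y, o) = -62 + (159 + 62) = -62 + 221 = 159)
M = 267 (M = -(4 - 271) = -1*(-267) = 267)
(u(-139, 41) + 344996)/(I(520) + M) = (159 + 344996)/(-46 + 267) = 345155/221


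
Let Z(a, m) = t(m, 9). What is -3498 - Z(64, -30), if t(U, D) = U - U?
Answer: -3498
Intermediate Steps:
t(U, D) = 0
Z(a, m) = 0
-3498 - Z(64, -30) = -3498 - 1*0 = -3498 + 0 = -3498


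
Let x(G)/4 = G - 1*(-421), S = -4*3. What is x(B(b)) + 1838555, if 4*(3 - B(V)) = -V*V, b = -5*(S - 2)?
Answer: 1845151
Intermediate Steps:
S = -12
b = 70 (b = -5*(-12 - 2) = -5*(-14) = 70)
B(V) = 3 + V²/4 (B(V) = 3 - (-1)*V*V/4 = 3 - (-1)*V²/4 = 3 + V²/4)
x(G) = 1684 + 4*G (x(G) = 4*(G - 1*(-421)) = 4*(G + 421) = 4*(421 + G) = 1684 + 4*G)
x(B(b)) + 1838555 = (1684 + 4*(3 + (¼)*70²)) + 1838555 = (1684 + 4*(3 + (¼)*4900)) + 1838555 = (1684 + 4*(3 + 1225)) + 1838555 = (1684 + 4*1228) + 1838555 = (1684 + 4912) + 1838555 = 6596 + 1838555 = 1845151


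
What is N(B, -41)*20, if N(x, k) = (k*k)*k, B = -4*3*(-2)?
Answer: -1378420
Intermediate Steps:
B = 24 (B = -12*(-2) = 24)
N(x, k) = k³ (N(x, k) = k²*k = k³)
N(B, -41)*20 = (-41)³*20 = -68921*20 = -1378420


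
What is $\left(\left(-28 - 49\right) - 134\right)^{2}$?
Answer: $44521$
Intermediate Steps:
$\left(\left(-28 - 49\right) - 134\right)^{2} = \left(-77 - 134\right)^{2} = \left(-211\right)^{2} = 44521$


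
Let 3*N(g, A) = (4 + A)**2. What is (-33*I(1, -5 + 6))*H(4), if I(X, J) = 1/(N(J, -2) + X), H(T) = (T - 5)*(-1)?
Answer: -99/7 ≈ -14.143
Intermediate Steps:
N(g, A) = (4 + A)**2/3
H(T) = 5 - T (H(T) = (-5 + T)*(-1) = 5 - T)
I(X, J) = 1/(4/3 + X) (I(X, J) = 1/((4 - 2)**2/3 + X) = 1/((1/3)*2**2 + X) = 1/((1/3)*4 + X) = 1/(4/3 + X))
(-33*I(1, -5 + 6))*H(4) = (-99/(4 + 3*1))*(5 - 1*4) = (-99/(4 + 3))*(5 - 4) = -99/7*1 = -99/7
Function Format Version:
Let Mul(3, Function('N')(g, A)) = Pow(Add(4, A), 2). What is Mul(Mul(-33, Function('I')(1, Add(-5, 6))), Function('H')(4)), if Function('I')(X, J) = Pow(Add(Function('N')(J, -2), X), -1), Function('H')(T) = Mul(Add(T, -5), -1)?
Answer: Rational(-99, 7) ≈ -14.143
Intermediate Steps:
Function('N')(g, A) = Mul(Rational(1, 3), Pow(Add(4, A), 2))
Function('H')(T) = Add(5, Mul(-1, T)) (Function('H')(T) = Mul(Add(-5, T), -1) = Add(5, Mul(-1, T)))
Function('I')(X, J) = Pow(Add(Rational(4, 3), X), -1) (Function('I')(X, J) = Pow(Add(Mul(Rational(1, 3), Pow(Add(4, -2), 2)), X), -1) = Pow(Add(Mul(Rational(1, 3), Pow(2, 2)), X), -1) = Pow(Add(Mul(Rational(1, 3), 4), X), -1) = Pow(Add(Rational(4, 3), X), -1))
Mul(Mul(-33, Function('I')(1, Add(-5, 6))), Function('H')(4)) = Mul(Mul(-33, Mul(3, Pow(Add(4, Mul(3, 1)), -1))), Add(5, Mul(-1, 4))) = Mul(Mul(-33, Mul(3, Pow(Add(4, 3), -1))), Add(5, -4)) = Mul(Mul(-33, Mul(3, Pow(7, -1))), 1) = Mul(Mul(-33, Mul(3, Rational(1, 7))), 1) = Mul(Mul(-33, Rational(3, 7)), 1) = Mul(Rational(-99, 7), 1) = Rational(-99, 7)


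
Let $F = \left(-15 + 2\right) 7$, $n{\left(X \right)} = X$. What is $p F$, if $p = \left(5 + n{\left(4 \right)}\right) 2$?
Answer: $-1638$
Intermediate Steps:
$p = 18$ ($p = \left(5 + 4\right) 2 = 9 \cdot 2 = 18$)
$F = -91$ ($F = \left(-13\right) 7 = -91$)
$p F = 18 \left(-91\right) = -1638$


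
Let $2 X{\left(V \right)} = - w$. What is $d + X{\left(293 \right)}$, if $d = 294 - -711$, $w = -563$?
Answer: $\frac{2573}{2} \approx 1286.5$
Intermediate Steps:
$d = 1005$ ($d = 294 + 711 = 1005$)
$X{\left(V \right)} = \frac{563}{2}$ ($X{\left(V \right)} = \frac{\left(-1\right) \left(-563\right)}{2} = \frac{1}{2} \cdot 563 = \frac{563}{2}$)
$d + X{\left(293 \right)} = 1005 + \frac{563}{2} = \frac{2573}{2}$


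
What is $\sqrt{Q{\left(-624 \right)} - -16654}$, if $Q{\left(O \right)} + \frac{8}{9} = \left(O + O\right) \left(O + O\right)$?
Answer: $\frac{\sqrt{14167414}}{3} \approx 1254.7$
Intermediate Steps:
$Q{\left(O \right)} = - \frac{8}{9} + 4 O^{2}$ ($Q{\left(O \right)} = - \frac{8}{9} + \left(O + O\right) \left(O + O\right) = - \frac{8}{9} + 2 O 2 O = - \frac{8}{9} + 4 O^{2}$)
$\sqrt{Q{\left(-624 \right)} - -16654} = \sqrt{\left(- \frac{8}{9} + 4 \left(-624\right)^{2}\right) - -16654} = \sqrt{\left(- \frac{8}{9} + 4 \cdot 389376\right) + 16654} = \sqrt{\left(- \frac{8}{9} + 1557504\right) + 16654} = \sqrt{\frac{14017528}{9} + 16654} = \sqrt{\frac{14167414}{9}} = \frac{\sqrt{14167414}}{3}$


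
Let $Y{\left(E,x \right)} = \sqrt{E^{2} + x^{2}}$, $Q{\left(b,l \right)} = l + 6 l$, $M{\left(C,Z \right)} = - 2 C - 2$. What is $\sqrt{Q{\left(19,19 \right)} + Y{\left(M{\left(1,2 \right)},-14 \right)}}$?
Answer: $\sqrt{133 + 2 \sqrt{53}} \approx 12.147$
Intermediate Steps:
$M{\left(C,Z \right)} = -2 - 2 C$
$Q{\left(b,l \right)} = 7 l$
$\sqrt{Q{\left(19,19 \right)} + Y{\left(M{\left(1,2 \right)},-14 \right)}} = \sqrt{7 \cdot 19 + \sqrt{\left(-2 - 2\right)^{2} + \left(-14\right)^{2}}} = \sqrt{133 + \sqrt{\left(-2 - 2\right)^{2} + 196}} = \sqrt{133 + \sqrt{\left(-4\right)^{2} + 196}} = \sqrt{133 + \sqrt{16 + 196}} = \sqrt{133 + \sqrt{212}} = \sqrt{133 + 2 \sqrt{53}}$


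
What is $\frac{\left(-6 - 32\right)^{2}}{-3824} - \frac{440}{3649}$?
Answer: $- \frac{1737929}{3488444} \approx -0.4982$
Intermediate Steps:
$\frac{\left(-6 - 32\right)^{2}}{-3824} - \frac{440}{3649} = \left(-38\right)^{2} \left(- \frac{1}{3824}\right) - \frac{440}{3649} = 1444 \left(- \frac{1}{3824}\right) - \frac{440}{3649} = - \frac{361}{956} - \frac{440}{3649} = - \frac{1737929}{3488444}$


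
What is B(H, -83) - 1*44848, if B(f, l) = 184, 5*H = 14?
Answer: -44664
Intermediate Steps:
H = 14/5 (H = (⅕)*14 = 14/5 ≈ 2.8000)
B(H, -83) - 1*44848 = 184 - 1*44848 = 184 - 44848 = -44664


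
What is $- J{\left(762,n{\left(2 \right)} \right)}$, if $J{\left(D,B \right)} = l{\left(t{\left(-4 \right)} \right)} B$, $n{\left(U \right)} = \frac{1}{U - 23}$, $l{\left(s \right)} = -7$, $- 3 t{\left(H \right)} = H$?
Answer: $- \frac{1}{3} \approx -0.33333$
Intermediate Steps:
$t{\left(H \right)} = - \frac{H}{3}$
$n{\left(U \right)} = \frac{1}{-23 + U}$
$J{\left(D,B \right)} = - 7 B$
$- J{\left(762,n{\left(2 \right)} \right)} = - \frac{-7}{-23 + 2} = - \frac{-7}{-21} = - \frac{\left(-7\right) \left(-1\right)}{21} = \left(-1\right) \frac{1}{3} = - \frac{1}{3}$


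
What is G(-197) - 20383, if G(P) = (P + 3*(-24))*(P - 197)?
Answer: 85603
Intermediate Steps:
G(P) = (-197 + P)*(-72 + P) (G(P) = (P - 72)*(-197 + P) = (-72 + P)*(-197 + P) = (-197 + P)*(-72 + P))
G(-197) - 20383 = (14184 + (-197)² - 269*(-197)) - 20383 = (14184 + 38809 + 52993) - 20383 = 105986 - 20383 = 85603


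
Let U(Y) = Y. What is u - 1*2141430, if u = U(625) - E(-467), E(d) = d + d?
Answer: -2139871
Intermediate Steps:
E(d) = 2*d
u = 1559 (u = 625 - 2*(-467) = 625 - 1*(-934) = 625 + 934 = 1559)
u - 1*2141430 = 1559 - 1*2141430 = 1559 - 2141430 = -2139871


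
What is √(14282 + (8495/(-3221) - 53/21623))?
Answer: 6*√1924064352776724249/69647683 ≈ 119.50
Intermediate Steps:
√(14282 + (8495/(-3221) - 53/21623)) = √(14282 + (8495*(-1/3221) - 53*1/21623)) = √(14282 + (-8495/3221 - 53/21623)) = √(14282 - 183858098/69647683) = √(994524350508/69647683) = 6*√1924064352776724249/69647683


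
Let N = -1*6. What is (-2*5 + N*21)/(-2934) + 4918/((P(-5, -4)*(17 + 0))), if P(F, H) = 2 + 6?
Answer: 3611977/99756 ≈ 36.208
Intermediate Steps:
N = -6
P(F, H) = 8
(-2*5 + N*21)/(-2934) + 4918/((P(-5, -4)*(17 + 0))) = (-2*5 - 6*21)/(-2934) + 4918/((8*(17 + 0))) = (-10 - 126)*(-1/2934) + 4918/((8*17)) = -136*(-1/2934) + 4918/136 = 68/1467 + 4918*(1/136) = 68/1467 + 2459/68 = 3611977/99756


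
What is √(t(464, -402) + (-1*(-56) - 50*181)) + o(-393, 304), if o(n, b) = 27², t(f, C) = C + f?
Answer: 729 + 2*I*√2233 ≈ 729.0 + 94.509*I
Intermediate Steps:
o(n, b) = 729
√(t(464, -402) + (-1*(-56) - 50*181)) + o(-393, 304) = √((-402 + 464) + (-1*(-56) - 50*181)) + 729 = √(62 + (56 - 9050)) + 729 = √(62 - 8994) + 729 = √(-8932) + 729 = 2*I*√2233 + 729 = 729 + 2*I*√2233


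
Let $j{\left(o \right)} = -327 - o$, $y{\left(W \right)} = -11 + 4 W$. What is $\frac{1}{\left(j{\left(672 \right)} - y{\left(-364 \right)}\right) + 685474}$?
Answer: $\frac{1}{685942} \approx 1.4578 \cdot 10^{-6}$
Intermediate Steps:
$\frac{1}{\left(j{\left(672 \right)} - y{\left(-364 \right)}\right) + 685474} = \frac{1}{\left(\left(-327 - 672\right) - \left(-11 + 4 \left(-364\right)\right)\right) + 685474} = \frac{1}{\left(\left(-327 - 672\right) - \left(-11 - 1456\right)\right) + 685474} = \frac{1}{\left(-999 - -1467\right) + 685474} = \frac{1}{\left(-999 + 1467\right) + 685474} = \frac{1}{468 + 685474} = \frac{1}{685942}$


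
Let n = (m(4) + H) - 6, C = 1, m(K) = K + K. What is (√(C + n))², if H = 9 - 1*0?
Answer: 12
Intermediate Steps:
m(K) = 2*K
H = 9 (H = 9 + 0 = 9)
n = 11 (n = (2*4 + 9) - 6 = (8 + 9) - 6 = 17 - 6 = 11)
(√(C + n))² = (√(1 + 11))² = (√12)² = (2*√3)² = 12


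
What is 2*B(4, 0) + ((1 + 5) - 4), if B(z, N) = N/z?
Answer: 2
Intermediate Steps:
2*B(4, 0) + ((1 + 5) - 4) = 2*(0/4) + ((1 + 5) - 4) = 2*(0*(¼)) + (6 - 4) = 2*0 + 2 = 0 + 2 = 2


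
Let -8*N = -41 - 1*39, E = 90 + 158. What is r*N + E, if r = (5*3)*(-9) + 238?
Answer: 1278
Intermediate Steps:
E = 248
N = 10 (N = -(-41 - 1*39)/8 = -(-41 - 39)/8 = -1/8*(-80) = 10)
r = 103 (r = 15*(-9) + 238 = -135 + 238 = 103)
r*N + E = 103*10 + 248 = 1030 + 248 = 1278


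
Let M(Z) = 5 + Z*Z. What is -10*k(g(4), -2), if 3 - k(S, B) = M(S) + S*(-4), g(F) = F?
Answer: 20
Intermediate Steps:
M(Z) = 5 + Z²
k(S, B) = -2 - S² + 4*S (k(S, B) = 3 - ((5 + S²) + S*(-4)) = 3 - ((5 + S²) - 4*S) = 3 - (5 + S² - 4*S) = 3 + (-5 - S² + 4*S) = -2 - S² + 4*S)
-10*k(g(4), -2) = -10*(-2 - 1*4² + 4*4) = -10*(-2 - 1*16 + 16) = -10*(-2 - 16 + 16) = -10*(-2) = 20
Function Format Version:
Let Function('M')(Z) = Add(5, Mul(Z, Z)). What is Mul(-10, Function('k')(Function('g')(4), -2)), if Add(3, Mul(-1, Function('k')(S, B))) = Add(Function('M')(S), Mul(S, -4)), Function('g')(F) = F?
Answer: 20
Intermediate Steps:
Function('M')(Z) = Add(5, Pow(Z, 2))
Function('k')(S, B) = Add(-2, Mul(-1, Pow(S, 2)), Mul(4, S)) (Function('k')(S, B) = Add(3, Mul(-1, Add(Add(5, Pow(S, 2)), Mul(S, -4)))) = Add(3, Mul(-1, Add(Add(5, Pow(S, 2)), Mul(-4, S)))) = Add(3, Mul(-1, Add(5, Pow(S, 2), Mul(-4, S)))) = Add(3, Add(-5, Mul(-1, Pow(S, 2)), Mul(4, S))) = Add(-2, Mul(-1, Pow(S, 2)), Mul(4, S)))
Mul(-10, Function('k')(Function('g')(4), -2)) = Mul(-10, Add(-2, Mul(-1, Pow(4, 2)), Mul(4, 4))) = Mul(-10, Add(-2, Mul(-1, 16), 16)) = Mul(-10, Add(-2, -16, 16)) = Mul(-10, -2) = 20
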